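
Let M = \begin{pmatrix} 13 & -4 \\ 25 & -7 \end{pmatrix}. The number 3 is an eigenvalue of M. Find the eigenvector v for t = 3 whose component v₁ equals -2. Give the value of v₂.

M − 3I = [[10, -4], [25, -10]].
Solving (M − 3I)v = 0 gives the eigenspace spanned by (-2, -5).
With v₁ = -2, v = (-2, -5), so v₂ = -5.

-5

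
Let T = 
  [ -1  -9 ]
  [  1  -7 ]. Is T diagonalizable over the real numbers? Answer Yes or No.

Characteristic polynomial: p(s) = s^2 + 8s + 16 = (s + 4)^2.
s = -4 has algebraic multiplicity 2; rank(T + 4I) = 1, so geometric multiplicity = 1.
Geometric multiplicity < algebraic multiplicity, so T is not diagonalizable.

No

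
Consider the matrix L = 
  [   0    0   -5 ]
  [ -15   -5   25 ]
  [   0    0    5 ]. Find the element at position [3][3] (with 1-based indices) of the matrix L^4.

625

Characteristic polynomial: r^3 - 25r = r(r - 5)(r + 5), so the eigenvalues are -5, 0, 5.
r=0: eigenvector (1, -3, 0).
r=-5: eigenvector (0, 1, 0).
r=5: eigenvector (-1, 4, 1).
P = [[1, 0, -1], [-3, 1, 4], [0, 0, 1]], D = diag(0, -5, 5), P⁻¹ = [[1, 0, 1], [3, 1, -1], [0, 0, 1]].
L⁴ = P·diag(0, 625, 625)·P⁻¹ = [[0, 0, -625], [1875, 625, 1875], [0, 0, 625]].
The requested entry is 625.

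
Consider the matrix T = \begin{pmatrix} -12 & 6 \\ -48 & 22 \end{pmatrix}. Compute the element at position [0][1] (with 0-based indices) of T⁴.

3120

Characteristic polynomial: r^2 - 10r + 24 = (r - 6)(r - 4), so the eigenvalues are 4, 6.
r=4: eigenvector (-3, -8).
r=6: eigenvector (1, 3).
P = [[-3, 1], [-8, 3]], D = diag(4, 6), P⁻¹ = [[-3, 1], [-8, 3]].
T⁴ = P·diag(256, 1296)·P⁻¹ = [[-8064, 3120], [-24960, 9616]].
The requested entry is 3120.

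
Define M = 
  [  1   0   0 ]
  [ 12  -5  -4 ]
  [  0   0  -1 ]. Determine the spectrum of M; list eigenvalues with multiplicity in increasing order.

-5, -1, 1

Characteristic polynomial: p(μ) = μ^3 + 5μ^2 - μ - 5 = (μ - 1)(μ + 1)(μ + 5).
Roots (with multiplicity): -5, -1, 1.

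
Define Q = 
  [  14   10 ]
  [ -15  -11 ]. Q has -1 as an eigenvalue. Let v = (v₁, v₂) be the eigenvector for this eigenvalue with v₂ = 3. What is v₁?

-2

Q + 1I = [[15, 10], [-15, -10]].
Solving (Q + 1I)v = 0 gives the eigenspace spanned by (-2, 3).
With v₂ = 3, v = (-2, 3), so v₁ = -2.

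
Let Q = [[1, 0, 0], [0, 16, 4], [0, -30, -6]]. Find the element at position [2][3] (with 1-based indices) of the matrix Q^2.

Characteristic polynomial: s^3 - 11s^2 + 34s - 24 = (s - 6)(s - 4)(s - 1), so the eigenvalues are 1, 4, 6.
s=6: eigenvector (0, 2, -5).
s=1: eigenvector (1, 0, 0).
s=4: eigenvector (0, -1, 3).
P = [[0, 1, 0], [2, 0, -1], [-5, 0, 3]], D = diag(6, 1, 4), P⁻¹ = [[0, 3, 1], [1, 0, 0], [0, 5, 2]].
Q² = P·diag(36, 1, 16)·P⁻¹ = [[1, 0, 0], [0, 136, 40], [0, -300, -84]].
The requested entry is 40.

40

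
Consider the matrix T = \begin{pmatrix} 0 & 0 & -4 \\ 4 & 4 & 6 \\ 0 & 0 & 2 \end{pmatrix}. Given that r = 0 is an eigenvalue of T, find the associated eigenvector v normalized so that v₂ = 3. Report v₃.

T = [[0, 0, -4], [4, 4, 6], [0, 0, 2]].
Solving (T)v = 0 gives the eigenspace spanned by (-3, 3, 0).
With v₂ = 3, v = (-3, 3, 0), so v₃ = 0.

0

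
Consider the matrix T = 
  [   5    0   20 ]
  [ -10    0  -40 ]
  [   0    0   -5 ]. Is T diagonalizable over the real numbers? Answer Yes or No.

Characteristic polynomial: p(s) = s^3 - 25s = s(s - 5)(s + 5).
All 3 eigenvalues are distinct, so T is diagonalizable.

Yes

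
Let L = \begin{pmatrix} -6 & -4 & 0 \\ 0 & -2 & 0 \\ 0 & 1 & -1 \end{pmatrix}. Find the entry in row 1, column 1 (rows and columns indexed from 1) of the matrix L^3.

-216

Characteristic polynomial: t^3 + 9t^2 + 20t + 12 = (t + 1)(t + 2)(t + 6), so the eigenvalues are -6, -2, -1.
t=-6: eigenvector (1, 0, 0).
t=-2: eigenvector (-1, 1, -1).
t=-1: eigenvector (0, 0, 1).
P = [[1, -1, 0], [0, 1, 0], [0, -1, 1]], D = diag(-6, -2, -1), P⁻¹ = [[1, 1, 0], [0, 1, 0], [0, 1, 1]].
L³ = P·diag(-216, -8, -1)·P⁻¹ = [[-216, -208, 0], [0, -8, 0], [0, 7, -1]].
The requested entry is -216.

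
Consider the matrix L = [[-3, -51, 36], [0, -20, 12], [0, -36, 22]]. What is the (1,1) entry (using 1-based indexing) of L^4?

81

Characteristic polynomial: t^3 + t^2 - 14t - 24 = (t - 4)(t + 2)(t + 3), so the eigenvalues are -3, -2, 4.
t=-3: eigenvector (1, 0, 0).
t=4: eigenvector (3, 1, 2).
t=-2: eigenvector (-6, -2, -3).
P = [[1, 3, -6], [0, 1, -2], [0, 2, -3]], D = diag(-3, 4, -2), P⁻¹ = [[1, -3, 0], [0, -3, 2], [0, -2, 1]].
L⁴ = P·diag(81, 256, 16)·P⁻¹ = [[81, -2355, 1440], [0, -704, 480], [0, -1440, 976]].
The requested entry is 81.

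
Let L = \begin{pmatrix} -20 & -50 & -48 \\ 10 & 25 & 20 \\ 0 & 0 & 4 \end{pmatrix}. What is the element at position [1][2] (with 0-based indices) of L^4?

2500

Characteristic polynomial: s^3 - 9s^2 + 20s = s(s - 5)(s - 4), so the eigenvalues are 0, 4, 5.
s=0: eigenvector (5, -2, 0).
s=5: eigenvector (-2, 1, 0).
s=4: eigenvector (-2, 0, 1).
P = [[5, -2, -2], [-2, 1, 0], [0, 0, 1]], D = diag(0, 5, 4), P⁻¹ = [[1, 2, 2], [2, 5, 4], [0, 0, 1]].
L⁴ = P·diag(0, 625, 256)·P⁻¹ = [[-2500, -6250, -5512], [1250, 3125, 2500], [0, 0, 256]].
The requested entry is 2500.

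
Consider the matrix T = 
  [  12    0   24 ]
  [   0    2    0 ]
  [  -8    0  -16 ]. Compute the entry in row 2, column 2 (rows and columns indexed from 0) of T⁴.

1024

Characteristic polynomial: μ^3 + 2μ^2 - 8μ = μ(μ - 2)(μ + 4), so the eigenvalues are -4, 0, 2.
μ=-4: eigenvector (-3, 0, 2).
μ=2: eigenvector (0, 1, 0).
μ=0: eigenvector (-2, 0, 1).
P = [[-3, 0, -2], [0, 1, 0], [2, 0, 1]], D = diag(-4, 2, 0), P⁻¹ = [[1, 0, 2], [0, 1, 0], [-2, 0, -3]].
T⁴ = P·diag(256, 16, 0)·P⁻¹ = [[-768, 0, -1536], [0, 16, 0], [512, 0, 1024]].
The requested entry is 1024.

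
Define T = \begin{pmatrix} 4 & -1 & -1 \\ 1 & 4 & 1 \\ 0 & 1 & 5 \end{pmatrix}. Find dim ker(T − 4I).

1

T − 4I = [[0, -1, -1], [1, 0, 1], [0, 1, 1]].
This matrix has rank 2, so its null space has dimension 3 − 2 = 1.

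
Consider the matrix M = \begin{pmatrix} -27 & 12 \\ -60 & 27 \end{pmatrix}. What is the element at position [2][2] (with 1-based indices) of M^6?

Characteristic polynomial: s^2 - 9 = (s - 3)(s + 3), so the eigenvalues are -3, 3.
s=-3: eigenvector (1, 2).
s=3: eigenvector (2, 5).
P = [[1, 2], [2, 5]], D = diag(-3, 3), P⁻¹ = [[5, -2], [-2, 1]].
M⁶ = P·diag(729, 729)·P⁻¹ = [[729, 0], [0, 729]].
The requested entry is 729.

729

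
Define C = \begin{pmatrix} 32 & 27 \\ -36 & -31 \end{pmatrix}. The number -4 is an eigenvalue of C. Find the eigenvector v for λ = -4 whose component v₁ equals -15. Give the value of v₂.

C + 4I = [[36, 27], [-36, -27]].
Solving (C + 4I)v = 0 gives the eigenspace spanned by (-15, 20).
With v₁ = -15, v = (-15, 20), so v₂ = 20.

20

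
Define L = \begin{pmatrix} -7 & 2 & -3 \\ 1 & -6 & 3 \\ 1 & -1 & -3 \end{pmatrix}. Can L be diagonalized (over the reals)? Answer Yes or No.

No

Characteristic polynomial: p(t) = t^3 + 16t^2 + 85t + 150 = (t + 5)^2(t + 6).
t = -5 has algebraic multiplicity 2; rank(L + 5I) = 2, so geometric multiplicity = 1.
Geometric multiplicity < algebraic multiplicity, so L is not diagonalizable.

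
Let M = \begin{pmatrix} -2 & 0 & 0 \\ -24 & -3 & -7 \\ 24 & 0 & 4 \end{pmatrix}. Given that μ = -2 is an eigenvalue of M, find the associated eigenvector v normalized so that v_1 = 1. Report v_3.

M + 2I = [[0, 0, 0], [-24, -1, -7], [24, 0, 6]].
Solving (M + 2I)v = 0 gives the eigenspace spanned by (1, 4, -4).
With v_1 = 1, v = (1, 4, -4), so v_3 = -4.

-4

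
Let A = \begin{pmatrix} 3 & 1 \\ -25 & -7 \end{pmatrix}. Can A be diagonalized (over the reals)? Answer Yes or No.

Characteristic polynomial: p(r) = r^2 + 4r + 4 = (r + 2)^2.
r = -2 has algebraic multiplicity 2; rank(A + 2I) = 1, so geometric multiplicity = 1.
Geometric multiplicity < algebraic multiplicity, so A is not diagonalizable.

No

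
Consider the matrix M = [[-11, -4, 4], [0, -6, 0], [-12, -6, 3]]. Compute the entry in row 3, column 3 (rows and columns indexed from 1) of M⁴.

Characteristic polynomial: λ^3 + 14λ^2 + 63λ + 90 = (λ + 3)(λ + 5)(λ + 6), so the eigenvalues are -6, -5, -3.
λ=-3: eigenvector (1, 0, 2).
λ=-6: eigenvector (4, 1, 6).
λ=-5: eigenvector (-2, 0, -3).
P = [[1, 4, -2], [0, 1, 0], [2, 6, -3]], D = diag(-3, -6, -5), P⁻¹ = [[-3, 0, 2], [0, 1, 0], [-2, 2, 1]].
M⁴ = P·diag(81, 1296, 625)·P⁻¹ = [[2257, 2684, -1088], [0, 1296, 0], [3264, 4026, -1551]].
The requested entry is -1551.

-1551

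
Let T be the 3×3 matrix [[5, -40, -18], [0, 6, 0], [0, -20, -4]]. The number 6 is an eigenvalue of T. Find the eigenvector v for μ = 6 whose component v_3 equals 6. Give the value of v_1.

T − 6I = [[-1, -40, -18], [0, 0, 0], [0, -20, -10]].
Solving (T − 6I)v = 0 gives the eigenspace spanned by (12, -3, 6).
With v_3 = 6, v = (12, -3, 6), so v_1 = 12.

12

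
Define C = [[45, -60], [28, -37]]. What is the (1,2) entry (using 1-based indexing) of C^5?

-86460

Characteristic polynomial: μ^2 - 8μ + 15 = (μ - 5)(μ - 3), so the eigenvalues are 3, 5.
μ=3: eigenvector (10, 7).
μ=5: eigenvector (-3, -2).
P = [[10, -3], [7, -2]], D = diag(3, 5), P⁻¹ = [[-2, 3], [-7, 10]].
C⁵ = P·diag(243, 3125)·P⁻¹ = [[60765, -86460], [40348, -57397]].
The requested entry is -86460.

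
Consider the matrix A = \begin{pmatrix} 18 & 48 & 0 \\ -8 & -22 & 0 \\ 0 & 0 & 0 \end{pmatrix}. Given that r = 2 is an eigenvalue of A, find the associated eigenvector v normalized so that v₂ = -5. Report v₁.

15

A − 2I = [[16, 48, 0], [-8, -24, 0], [0, 0, -2]].
Solving (A − 2I)v = 0 gives the eigenspace spanned by (15, -5, 0).
With v₂ = -5, v = (15, -5, 0), so v₁ = 15.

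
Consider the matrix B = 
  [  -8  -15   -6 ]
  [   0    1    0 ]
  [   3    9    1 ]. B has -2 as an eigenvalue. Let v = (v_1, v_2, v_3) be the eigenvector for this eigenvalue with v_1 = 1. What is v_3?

-1

B + 2I = [[-6, -15, -6], [0, 3, 0], [3, 9, 3]].
Solving (B + 2I)v = 0 gives the eigenspace spanned by (1, 0, -1).
With v_1 = 1, v = (1, 0, -1), so v_3 = -1.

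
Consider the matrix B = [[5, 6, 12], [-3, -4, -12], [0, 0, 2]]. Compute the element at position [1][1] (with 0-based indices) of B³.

Characteristic polynomial: μ^3 - 3μ^2 + 4 = (μ - 2)^2(μ + 1), so the eigenvalues are -1, 2, 2.
μ=-1: eigenvector (1, -1, 0).
μ=2: eigenvector (2, -1, 0).
μ=2: eigenvector (0, -2, 1).
P = [[1, 2, 0], [-1, -1, -2], [0, 0, 1]], D = diag(-1, 2, 2), P⁻¹ = [[-1, -2, -4], [1, 1, 2], [0, 0, 1]].
B³ = P·diag(-1, 8, 8)·P⁻¹ = [[17, 18, 36], [-9, -10, -36], [0, 0, 8]].
The requested entry is -10.

-10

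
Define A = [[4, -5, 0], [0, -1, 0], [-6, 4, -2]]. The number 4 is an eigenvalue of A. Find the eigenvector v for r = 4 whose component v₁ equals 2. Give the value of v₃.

A − 4I = [[0, -5, 0], [0, -5, 0], [-6, 4, -6]].
Solving (A − 4I)v = 0 gives the eigenspace spanned by (2, 0, -2).
With v₁ = 2, v = (2, 0, -2), so v₃ = -2.

-2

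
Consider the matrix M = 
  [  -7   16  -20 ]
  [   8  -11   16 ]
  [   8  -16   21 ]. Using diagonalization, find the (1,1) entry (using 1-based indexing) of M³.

-55

Characteristic polynomial: λ^3 - 3λ^2 - 13λ + 15 = (λ - 5)(λ - 1)(λ + 3), so the eigenvalues are -3, 1, 5.
λ=-3: eigenvector (-1, 1, 1).
λ=1: eigenvector (-1, 2, 2).
λ=5: eigenvector (-2, 1, 2).
P = [[-1, -1, -2], [1, 2, 1], [1, 2, 2]], D = diag(-3, 1, 5), P⁻¹ = [[-2, 2, -3], [1, 0, 1], [0, -1, 1]].
M³ = P·diag(-27, 1, 125)·P⁻¹ = [[-55, 304, -332], [56, -179, 208], [56, -304, 333]].
The requested entry is -55.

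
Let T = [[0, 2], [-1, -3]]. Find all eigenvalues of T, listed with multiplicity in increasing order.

-2, -1

Characteristic polynomial: p(λ) = λ^2 + 3λ + 2 = (λ + 1)(λ + 2).
Roots (with multiplicity): -2, -1.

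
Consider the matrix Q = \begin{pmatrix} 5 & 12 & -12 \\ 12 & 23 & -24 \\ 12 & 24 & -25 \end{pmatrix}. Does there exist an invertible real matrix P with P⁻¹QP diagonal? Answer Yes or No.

Yes

Characteristic polynomial: p(λ) = λ^3 - 3λ^2 - 9λ - 5 = (λ - 5)(λ + 1)^2.
λ = -1 has algebraic multiplicity 2; rank(Q + 1I) = 1, so geometric multiplicity = 2.
Every eigenvalue has geometric = algebraic multiplicity, so Q is diagonalizable.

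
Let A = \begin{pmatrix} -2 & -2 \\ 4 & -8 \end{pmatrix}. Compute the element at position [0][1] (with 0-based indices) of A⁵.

-6752

Characteristic polynomial: s^2 + 10s + 24 = (s + 4)(s + 6), so the eigenvalues are -6, -4.
s=-6: eigenvector (1, 2).
s=-4: eigenvector (1, 1).
P = [[1, 1], [2, 1]], D = diag(-6, -4), P⁻¹ = [[-1, 1], [2, -1]].
A⁵ = P·diag(-7776, -1024)·P⁻¹ = [[5728, -6752], [13504, -14528]].
The requested entry is -6752.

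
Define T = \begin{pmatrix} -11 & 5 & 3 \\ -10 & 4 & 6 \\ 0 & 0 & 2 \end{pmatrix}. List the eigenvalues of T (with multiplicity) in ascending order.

-6, -1, 2

Characteristic polynomial: p(μ) = μ^3 + 5μ^2 - 8μ - 12 = (μ - 2)(μ + 1)(μ + 6).
Roots (with multiplicity): -6, -1, 2.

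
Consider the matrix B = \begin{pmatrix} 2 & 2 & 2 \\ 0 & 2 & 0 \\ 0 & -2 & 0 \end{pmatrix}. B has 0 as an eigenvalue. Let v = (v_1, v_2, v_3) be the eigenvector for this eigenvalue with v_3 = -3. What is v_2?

B = [[2, 2, 2], [0, 2, 0], [0, -2, 0]].
Solving (B)v = 0 gives the eigenspace spanned by (3, 0, -3).
With v_3 = -3, v = (3, 0, -3), so v_2 = 0.

0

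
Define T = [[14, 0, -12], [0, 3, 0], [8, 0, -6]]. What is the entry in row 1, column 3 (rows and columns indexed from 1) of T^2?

-96

Characteristic polynomial: s^3 - 11s^2 + 36s - 36 = (s - 6)(s - 3)(s - 2), so the eigenvalues are 2, 3, 6.
s=6: eigenvector (3, 0, 2).
s=3: eigenvector (0, 1, 0).
s=2: eigenvector (1, 0, 1).
P = [[3, 0, 1], [0, 1, 0], [2, 0, 1]], D = diag(6, 3, 2), P⁻¹ = [[1, 0, -1], [0, 1, 0], [-2, 0, 3]].
T² = P·diag(36, 9, 4)·P⁻¹ = [[100, 0, -96], [0, 9, 0], [64, 0, -60]].
The requested entry is -96.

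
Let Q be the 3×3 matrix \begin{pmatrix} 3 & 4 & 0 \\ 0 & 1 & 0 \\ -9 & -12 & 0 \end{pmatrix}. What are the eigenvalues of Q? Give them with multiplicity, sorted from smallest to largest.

Characteristic polynomial: p(s) = s^3 - 4s^2 + 3s = s(s - 3)(s - 1).
Roots (with multiplicity): 0, 1, 3.

0, 1, 3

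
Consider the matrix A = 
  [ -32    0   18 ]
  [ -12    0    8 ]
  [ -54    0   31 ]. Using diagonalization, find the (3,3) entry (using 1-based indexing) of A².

Characteristic polynomial: λ^3 + λ^2 - 20λ = λ(λ - 4)(λ + 5), so the eigenvalues are -5, 0, 4.
λ=-5: eigenvector (-2, 0, -3).
λ=0: eigenvector (0, 1, 0).
λ=4: eigenvector (1, 1, 2).
P = [[-2, 0, 1], [0, 1, 1], [-3, 0, 2]], D = diag(-5, 0, 4), P⁻¹ = [[-2, 0, 1], [3, 1, -2], [-3, 0, 2]].
A² = P·diag(25, 0, 16)·P⁻¹ = [[52, 0, -18], [-48, 0, 32], [54, 0, -11]].
The requested entry is -11.

-11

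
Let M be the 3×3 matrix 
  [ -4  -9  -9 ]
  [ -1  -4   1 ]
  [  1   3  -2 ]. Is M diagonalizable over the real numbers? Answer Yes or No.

Characteristic polynomial: p(λ) = λ^3 + 10λ^2 + 29λ + 20 = (λ + 1)(λ + 4)(λ + 5).
All 3 eigenvalues are distinct, so M is diagonalizable.

Yes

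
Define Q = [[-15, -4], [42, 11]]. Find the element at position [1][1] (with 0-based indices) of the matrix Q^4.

-479

Characteristic polynomial: t^2 + 4t + 3 = (t + 1)(t + 3), so the eigenvalues are -3, -1.
t=-3: eigenvector (1, -3).
t=-1: eigenvector (-2, 7).
P = [[1, -2], [-3, 7]], D = diag(-3, -1), P⁻¹ = [[7, 2], [3, 1]].
Q⁴ = P·diag(81, 1)·P⁻¹ = [[561, 160], [-1680, -479]].
The requested entry is -479.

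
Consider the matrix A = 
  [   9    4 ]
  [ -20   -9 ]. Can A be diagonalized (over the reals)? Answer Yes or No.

Yes

Characteristic polynomial: p(r) = r^2 - 1 = (r - 1)(r + 1).
All 2 eigenvalues are distinct, so A is diagonalizable.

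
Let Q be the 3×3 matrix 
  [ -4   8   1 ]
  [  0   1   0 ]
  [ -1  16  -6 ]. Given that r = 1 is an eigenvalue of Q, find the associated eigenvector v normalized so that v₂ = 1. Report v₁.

2

Q − 1I = [[-5, 8, 1], [0, 0, 0], [-1, 16, -7]].
Solving (Q − 1I)v = 0 gives the eigenspace spanned by (2, 1, 2).
With v₂ = 1, v = (2, 1, 2), so v₁ = 2.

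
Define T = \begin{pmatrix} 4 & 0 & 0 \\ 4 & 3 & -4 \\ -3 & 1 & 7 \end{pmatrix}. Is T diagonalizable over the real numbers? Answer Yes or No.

No

Characteristic polynomial: p(μ) = μ^3 - 14μ^2 + 65μ - 100 = (μ - 5)^2(μ - 4).
μ = 5 has algebraic multiplicity 2; rank(T − 5I) = 2, so geometric multiplicity = 1.
Geometric multiplicity < algebraic multiplicity, so T is not diagonalizable.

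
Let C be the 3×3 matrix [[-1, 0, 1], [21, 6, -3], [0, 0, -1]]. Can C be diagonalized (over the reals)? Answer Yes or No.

Characteristic polynomial: p(s) = s^3 - 4s^2 - 11s - 6 = (s - 6)(s + 1)^2.
s = -1 has algebraic multiplicity 2; rank(C + 1I) = 2, so geometric multiplicity = 1.
Geometric multiplicity < algebraic multiplicity, so C is not diagonalizable.

No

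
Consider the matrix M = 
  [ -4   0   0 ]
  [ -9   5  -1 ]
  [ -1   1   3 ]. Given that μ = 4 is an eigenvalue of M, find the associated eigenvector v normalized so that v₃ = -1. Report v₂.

-1

M − 4I = [[-8, 0, 0], [-9, 1, -1], [-1, 1, -1]].
Solving (M − 4I)v = 0 gives the eigenspace spanned by (0, -1, -1).
With v₃ = -1, v = (0, -1, -1), so v₂ = -1.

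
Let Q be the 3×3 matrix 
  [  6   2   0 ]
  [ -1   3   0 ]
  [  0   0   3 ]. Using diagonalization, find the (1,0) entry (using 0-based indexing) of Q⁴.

Characteristic polynomial: μ^3 - 12μ^2 + 47μ - 60 = (μ - 5)(μ - 4)(μ - 3), so the eigenvalues are 3, 4, 5.
μ=4: eigenvector (-1, 1, 0).
μ=5: eigenvector (-2, 1, 0).
μ=3: eigenvector (0, 0, 1).
P = [[-1, -2, 0], [1, 1, 0], [0, 0, 1]], D = diag(4, 5, 3), P⁻¹ = [[1, 2, 0], [-1, -1, 0], [0, 0, 1]].
Q⁴ = P·diag(256, 625, 81)·P⁻¹ = [[994, 738, 0], [-369, -113, 0], [0, 0, 81]].
The requested entry is -369.

-369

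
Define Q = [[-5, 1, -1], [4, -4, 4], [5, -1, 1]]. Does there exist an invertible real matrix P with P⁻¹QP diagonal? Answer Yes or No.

No

Characteristic polynomial: p(t) = t^3 + 8t^2 + 16t = t(t + 4)^2.
t = -4 has algebraic multiplicity 2; rank(Q + 4I) = 2, so geometric multiplicity = 1.
Geometric multiplicity < algebraic multiplicity, so Q is not diagonalizable.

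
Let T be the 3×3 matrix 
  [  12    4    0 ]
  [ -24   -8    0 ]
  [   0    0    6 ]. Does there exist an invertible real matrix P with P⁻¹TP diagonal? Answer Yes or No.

Characteristic polynomial: p(λ) = λ^3 - 10λ^2 + 24λ = λ(λ - 6)(λ - 4).
All 3 eigenvalues are distinct, so T is diagonalizable.

Yes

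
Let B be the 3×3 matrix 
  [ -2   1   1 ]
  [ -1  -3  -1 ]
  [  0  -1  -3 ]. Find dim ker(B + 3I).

B + 3I = [[1, 1, 1], [-1, 0, -1], [0, -1, 0]].
This matrix has rank 2, so its null space has dimension 3 − 2 = 1.

1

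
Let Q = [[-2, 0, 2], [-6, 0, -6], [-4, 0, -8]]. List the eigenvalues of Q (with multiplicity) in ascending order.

Characteristic polynomial: p(λ) = λ^3 + 10λ^2 + 24λ = λ(λ + 4)(λ + 6).
Roots (with multiplicity): -6, -4, 0.

-6, -4, 0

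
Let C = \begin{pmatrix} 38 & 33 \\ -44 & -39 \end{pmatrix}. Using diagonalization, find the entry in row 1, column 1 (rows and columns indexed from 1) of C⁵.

Characteristic polynomial: μ^2 + μ - 30 = (μ - 5)(μ + 6), so the eigenvalues are -6, 5.
μ=5: eigenvector (-1, 1).
μ=-6: eigenvector (-3, 4).
P = [[-1, -3], [1, 4]], D = diag(5, -6), P⁻¹ = [[-4, -3], [1, 1]].
C⁵ = P·diag(3125, -7776)·P⁻¹ = [[35828, 32703], [-43604, -40479]].
The requested entry is 35828.

35828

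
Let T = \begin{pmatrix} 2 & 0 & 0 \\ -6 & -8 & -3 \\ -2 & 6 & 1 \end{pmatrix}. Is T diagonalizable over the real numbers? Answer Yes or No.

Yes

Characteristic polynomial: p(λ) = λ^3 + 5λ^2 - 4λ - 20 = (λ - 2)(λ + 2)(λ + 5).
All 3 eigenvalues are distinct, so T is diagonalizable.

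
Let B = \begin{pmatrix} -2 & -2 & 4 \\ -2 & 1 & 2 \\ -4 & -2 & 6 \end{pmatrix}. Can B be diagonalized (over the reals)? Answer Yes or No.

Characteristic polynomial: p(μ) = μ^3 - 5μ^2 + 8μ - 4 = (μ - 2)^2(μ - 1).
μ = 2 has algebraic multiplicity 2; rank(B − 2I) = 1, so geometric multiplicity = 2.
Every eigenvalue has geometric = algebraic multiplicity, so B is diagonalizable.

Yes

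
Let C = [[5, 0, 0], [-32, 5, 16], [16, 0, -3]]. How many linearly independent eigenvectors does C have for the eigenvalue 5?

2

C − 5I = [[0, 0, 0], [-32, 0, 16], [16, 0, -8]].
This matrix has rank 1, so its null space has dimension 3 − 1 = 2.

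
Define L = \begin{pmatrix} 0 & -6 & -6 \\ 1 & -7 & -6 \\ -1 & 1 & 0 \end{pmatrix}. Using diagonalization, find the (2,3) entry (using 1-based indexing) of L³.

Characteristic polynomial: r^3 + 7r^2 + 6r = r(r + 1)(r + 6), so the eigenvalues are -6, -1, 0.
r=-6: eigenvector (1, 1, 0).
r=-1: eigenvector (0, 1, -1).
r=0: eigenvector (-1, -1, 1).
P = [[1, 0, -1], [1, 1, -1], [0, -1, 1]], D = diag(-6, -1, 0), P⁻¹ = [[0, 1, 1], [-1, 1, 0], [-1, 1, 1]].
L³ = P·diag(-216, -1, 0)·P⁻¹ = [[0, -216, -216], [1, -217, -216], [-1, 1, 0]].
The requested entry is -216.

-216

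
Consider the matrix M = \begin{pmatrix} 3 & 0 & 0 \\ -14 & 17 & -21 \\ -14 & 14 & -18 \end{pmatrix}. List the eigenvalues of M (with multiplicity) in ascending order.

-4, 3, 3

Characteristic polynomial: p(s) = s^3 - 2s^2 - 15s + 36 = (s - 3)^2(s + 4).
Roots (with multiplicity): -4, 3, 3.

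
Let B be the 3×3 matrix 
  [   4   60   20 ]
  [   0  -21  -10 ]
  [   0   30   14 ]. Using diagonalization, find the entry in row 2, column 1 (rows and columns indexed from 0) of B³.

1290

Characteristic polynomial: λ^3 + 3λ^2 - 22λ - 24 = (λ - 4)(λ + 1)(λ + 6), so the eigenvalues are -6, -1, 4.
λ=4: eigenvector (1, 0, 0).
λ=-1: eigenvector (-4, 1, -2).
λ=-6: eigenvector (-6, 2, -3).
P = [[1, -4, -6], [0, 1, 2], [0, -2, -3]], D = diag(4, -1, -6), P⁻¹ = [[1, 0, -2], [0, -3, -2], [0, 2, 1]].
B³ = P·diag(64, -1, -216)·P⁻¹ = [[64, 2580, 1160], [0, -861, -430], [0, 1290, 644]].
The requested entry is 1290.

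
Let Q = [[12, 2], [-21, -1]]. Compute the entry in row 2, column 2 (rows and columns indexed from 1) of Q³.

Characteristic polynomial: μ^2 - 11μ + 30 = (μ - 6)(μ - 5), so the eigenvalues are 5, 6.
μ=6: eigenvector (1, -3).
μ=5: eigenvector (-2, 7).
P = [[1, -2], [-3, 7]], D = diag(6, 5), P⁻¹ = [[7, 2], [3, 1]].
Q³ = P·diag(216, 125)·P⁻¹ = [[762, 182], [-1911, -421]].
The requested entry is -421.

-421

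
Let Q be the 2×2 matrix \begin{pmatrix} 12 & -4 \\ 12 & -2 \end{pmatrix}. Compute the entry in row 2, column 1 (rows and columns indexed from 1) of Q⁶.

Characteristic polynomial: t^2 - 10t + 24 = (t - 6)(t - 4), so the eigenvalues are 4, 6.
t=6: eigenvector (-2, -3).
t=4: eigenvector (1, 2).
P = [[-2, 1], [-3, 2]], D = diag(6, 4), P⁻¹ = [[-2, 1], [-3, 2]].
Q⁶ = P·diag(46656, 4096)·P⁻¹ = [[174336, -85120], [255360, -123584]].
The requested entry is 255360.

255360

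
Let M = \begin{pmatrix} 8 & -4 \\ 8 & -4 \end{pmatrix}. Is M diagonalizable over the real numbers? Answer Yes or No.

Characteristic polynomial: p(r) = r^2 - 4r = r(r - 4).
All 2 eigenvalues are distinct, so M is diagonalizable.

Yes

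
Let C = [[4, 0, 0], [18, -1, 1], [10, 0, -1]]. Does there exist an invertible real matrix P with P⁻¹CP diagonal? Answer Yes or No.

No

Characteristic polynomial: p(r) = r^3 - 2r^2 - 7r - 4 = (r - 4)(r + 1)^2.
r = -1 has algebraic multiplicity 2; rank(C + 1I) = 2, so geometric multiplicity = 1.
Geometric multiplicity < algebraic multiplicity, so C is not diagonalizable.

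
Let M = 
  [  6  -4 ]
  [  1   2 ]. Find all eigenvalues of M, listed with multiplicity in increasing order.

4, 4

Characteristic polynomial: p(s) = s^2 - 8s + 16 = (s - 4)^2.
Roots (with multiplicity): 4, 4.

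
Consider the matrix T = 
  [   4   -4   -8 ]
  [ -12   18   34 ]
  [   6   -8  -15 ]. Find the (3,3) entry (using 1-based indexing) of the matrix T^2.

-95

Characteristic polynomial: s^3 - 7s^2 + 14s - 8 = (s - 4)(s - 2)(s - 1), so the eigenvalues are 1, 2, 4.
s=4: eigenvector (1, -4, 2).
s=2: eigenvector (2, -7, 4).
s=1: eigenvector (0, -2, 1).
P = [[1, 2, 0], [-4, -7, -2], [2, 4, 1]], D = diag(4, 2, 1), P⁻¹ = [[1, -2, -4], [0, 1, 2], [-2, 0, 1]].
T² = P·diag(16, 4, 1)·P⁻¹ = [[16, -24, -48], [-60, 100, 198], [30, -48, -95]].
The requested entry is -95.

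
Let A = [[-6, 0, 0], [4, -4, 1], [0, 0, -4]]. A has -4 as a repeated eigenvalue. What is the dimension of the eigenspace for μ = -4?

1

A + 4I = [[-2, 0, 0], [4, 0, 1], [0, 0, 0]].
This matrix has rank 2, so its null space has dimension 3 − 2 = 1.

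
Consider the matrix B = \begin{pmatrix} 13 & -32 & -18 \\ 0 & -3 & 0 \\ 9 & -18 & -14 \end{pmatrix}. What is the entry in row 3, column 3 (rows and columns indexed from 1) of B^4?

Characteristic polynomial: r^3 + 4r^2 - 17r - 60 = (r - 4)(r + 3)(r + 5), so the eigenvalues are -5, -3, 4.
r=-5: eigenvector (-1, 0, -1).
r=-3: eigenvector (2, 1, 0).
r=4: eigenvector (2, 0, 1).
P = [[-1, 2, 2], [0, 1, 0], [-1, 0, 1]], D = diag(-5, -3, 4), P⁻¹ = [[1, -2, -2], [0, 1, 0], [1, -2, -1]].
B⁴ = P·diag(625, 81, 256)·P⁻¹ = [[-113, 388, 738], [0, 81, 0], [-369, 738, 994]].
The requested entry is 994.

994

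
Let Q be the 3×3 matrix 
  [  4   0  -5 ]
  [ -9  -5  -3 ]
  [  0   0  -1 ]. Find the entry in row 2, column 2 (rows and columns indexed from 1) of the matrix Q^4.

Characteristic polynomial: μ^3 + 2μ^2 - 19μ - 20 = (μ - 4)(μ + 1)(μ + 5), so the eigenvalues are -5, -1, 4.
μ=4: eigenvector (1, -1, 0).
μ=-5: eigenvector (0, 1, 0).
μ=-1: eigenvector (1, -3, 1).
P = [[1, 0, 1], [-1, 1, -3], [0, 0, 1]], D = diag(4, -5, -1), P⁻¹ = [[1, 0, -1], [1, 1, 2], [0, 0, 1]].
Q⁴ = P·diag(256, 625, 1)·P⁻¹ = [[256, 0, -255], [369, 625, 1503], [0, 0, 1]].
The requested entry is 625.

625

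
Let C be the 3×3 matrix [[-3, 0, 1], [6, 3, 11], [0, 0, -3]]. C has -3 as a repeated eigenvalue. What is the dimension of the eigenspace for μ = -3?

1

C + 3I = [[0, 0, 1], [6, 6, 11], [0, 0, 0]].
This matrix has rank 2, so its null space has dimension 3 − 2 = 1.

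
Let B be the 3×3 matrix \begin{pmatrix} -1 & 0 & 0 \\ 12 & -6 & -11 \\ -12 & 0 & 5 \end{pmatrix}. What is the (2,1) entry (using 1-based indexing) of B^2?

Characteristic polynomial: t^3 + 2t^2 - 29t - 30 = (t - 5)(t + 1)(t + 6), so the eigenvalues are -6, -1, 5.
t=-1: eigenvector (1, -2, 2).
t=5: eigenvector (0, -1, 1).
t=-6: eigenvector (0, 1, 0).
P = [[1, 0, 0], [-2, -1, 1], [2, 1, 0]], D = diag(-1, 5, -6), P⁻¹ = [[1, 0, 0], [-2, 0, 1], [0, 1, 1]].
B² = P·diag(1, 25, 36)·P⁻¹ = [[1, 0, 0], [48, 36, 11], [-48, 0, 25]].
The requested entry is 48.

48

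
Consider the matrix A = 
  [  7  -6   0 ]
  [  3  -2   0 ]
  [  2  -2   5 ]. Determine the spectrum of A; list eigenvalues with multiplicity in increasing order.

1, 4, 5

Characteristic polynomial: p(μ) = μ^3 - 10μ^2 + 29μ - 20 = (μ - 5)(μ - 4)(μ - 1).
Roots (with multiplicity): 1, 4, 5.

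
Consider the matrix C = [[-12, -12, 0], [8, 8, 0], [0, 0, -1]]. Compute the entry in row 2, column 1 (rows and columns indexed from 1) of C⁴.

-512

Characteristic polynomial: r^3 + 5r^2 + 4r = r(r + 1)(r + 4), so the eigenvalues are -4, -1, 0.
r=0: eigenvector (-1, 1, 0).
r=-4: eigenvector (3, -2, 0).
r=-1: eigenvector (0, 0, 1).
P = [[-1, 3, 0], [1, -2, 0], [0, 0, 1]], D = diag(0, -4, -1), P⁻¹ = [[2, 3, 0], [1, 1, 0], [0, 0, 1]].
C⁴ = P·diag(0, 256, 1)·P⁻¹ = [[768, 768, 0], [-512, -512, 0], [0, 0, 1]].
The requested entry is -512.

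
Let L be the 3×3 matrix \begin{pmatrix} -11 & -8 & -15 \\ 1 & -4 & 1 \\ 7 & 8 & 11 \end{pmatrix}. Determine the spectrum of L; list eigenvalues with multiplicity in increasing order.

-4, -4, 4

Characteristic polynomial: p(λ) = λ^3 + 4λ^2 - 16λ - 64 = (λ - 4)(λ + 4)^2.
Roots (with multiplicity): -4, -4, 4.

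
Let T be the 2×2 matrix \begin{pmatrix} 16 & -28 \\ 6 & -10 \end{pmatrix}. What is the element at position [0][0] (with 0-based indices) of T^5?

6976

Characteristic polynomial: λ^2 - 6λ + 8 = (λ - 4)(λ - 2), so the eigenvalues are 2, 4.
λ=4: eigenvector (7, 3).
λ=2: eigenvector (2, 1).
P = [[7, 2], [3, 1]], D = diag(4, 2), P⁻¹ = [[1, -2], [-3, 7]].
T⁵ = P·diag(1024, 32)·P⁻¹ = [[6976, -13888], [2976, -5920]].
The requested entry is 6976.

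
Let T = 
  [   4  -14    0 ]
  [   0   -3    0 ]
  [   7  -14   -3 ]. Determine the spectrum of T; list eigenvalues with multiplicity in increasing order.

Characteristic polynomial: p(s) = s^3 + 2s^2 - 15s - 36 = (s - 4)(s + 3)^2.
Roots (with multiplicity): -3, -3, 4.

-3, -3, 4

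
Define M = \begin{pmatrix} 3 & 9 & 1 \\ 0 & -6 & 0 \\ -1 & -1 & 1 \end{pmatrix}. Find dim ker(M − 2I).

M − 2I = [[1, 9, 1], [0, -8, 0], [-1, -1, -1]].
This matrix has rank 2, so its null space has dimension 3 − 2 = 1.

1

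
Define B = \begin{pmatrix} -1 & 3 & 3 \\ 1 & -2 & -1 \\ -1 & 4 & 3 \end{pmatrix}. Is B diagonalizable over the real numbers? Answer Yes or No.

Characteristic polynomial: p(t) = t^3 - 3t - 2 = (t - 2)(t + 1)^2.
t = -1 has algebraic multiplicity 2; rank(B + 1I) = 2, so geometric multiplicity = 1.
Geometric multiplicity < algebraic multiplicity, so B is not diagonalizable.

No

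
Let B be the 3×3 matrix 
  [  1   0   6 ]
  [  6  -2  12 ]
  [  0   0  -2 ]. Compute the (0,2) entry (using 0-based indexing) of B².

-6

Characteristic polynomial: λ^3 + 3λ^2 - 4 = (λ - 1)(λ + 2)^2, so the eigenvalues are -2, -2, 1.
λ=1: eigenvector (1, 2, 0).
λ=-2: eigenvector (-2, -4, 1).
λ=-2: eigenvector (0, 1, 0).
P = [[1, -2, 0], [2, -4, 1], [0, 1, 0]], D = diag(1, -2, -2), P⁻¹ = [[1, 0, 2], [0, 0, 1], [-2, 1, 0]].
B² = P·diag(1, 4, 4)·P⁻¹ = [[1, 0, -6], [-6, 4, -12], [0, 0, 4]].
The requested entry is -6.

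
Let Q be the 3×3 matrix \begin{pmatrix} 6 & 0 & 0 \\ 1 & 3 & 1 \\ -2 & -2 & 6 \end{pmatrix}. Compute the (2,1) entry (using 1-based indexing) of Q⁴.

67

Characteristic polynomial: s^3 - 15s^2 + 74s - 120 = (s - 6)(s - 5)(s - 4), so the eigenvalues are 4, 5, 6.
s=6: eigenvector (1, -1, -4).
s=5: eigenvector (0, -1, -2).
s=4: eigenvector (0, 1, 1).
P = [[1, 0, 0], [-1, -1, 1], [-4, -2, 1]], D = diag(6, 5, 4), P⁻¹ = [[1, 0, 0], [-3, 1, -1], [-2, 2, -1]].
Q⁴ = P·diag(1296, 625, 256)·P⁻¹ = [[1296, 0, 0], [67, -113, 369], [-1946, -738, 994]].
The requested entry is 67.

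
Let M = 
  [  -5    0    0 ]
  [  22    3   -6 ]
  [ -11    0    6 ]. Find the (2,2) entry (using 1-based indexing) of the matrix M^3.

27

Characteristic polynomial: λ^3 - 4λ^2 - 27λ + 90 = (λ - 6)(λ - 3)(λ + 5), so the eigenvalues are -5, 3, 6.
λ=-5: eigenvector (1, -2, 1).
λ=3: eigenvector (0, 1, 0).
λ=6: eigenvector (0, -2, 1).
P = [[1, 0, 0], [-2, 1, -2], [1, 0, 1]], D = diag(-5, 3, 6), P⁻¹ = [[1, 0, 0], [0, 1, 2], [-1, 0, 1]].
M³ = P·diag(-125, 27, 216)·P⁻¹ = [[-125, 0, 0], [682, 27, -378], [-341, 0, 216]].
The requested entry is 27.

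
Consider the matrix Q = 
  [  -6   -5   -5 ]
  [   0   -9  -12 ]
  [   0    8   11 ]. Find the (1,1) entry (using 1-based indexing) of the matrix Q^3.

Characteristic polynomial: t^3 + 4t^2 - 15t - 18 = (t - 3)(t + 1)(t + 6), so the eigenvalues are -6, -1, 3.
t=-6: eigenvector (1, 0, 0).
t=-1: eigenvector (-1, 3, -2).
t=3: eigenvector (0, -1, 1).
P = [[1, -1, 0], [0, 3, -1], [0, -2, 1]], D = diag(-6, -1, 3), P⁻¹ = [[1, 1, 1], [0, 1, 1], [0, 2, 3]].
Q³ = P·diag(-216, -1, 27)·P⁻¹ = [[-216, -215, -215], [0, -57, -84], [0, 56, 83]].
The requested entry is -216.

-216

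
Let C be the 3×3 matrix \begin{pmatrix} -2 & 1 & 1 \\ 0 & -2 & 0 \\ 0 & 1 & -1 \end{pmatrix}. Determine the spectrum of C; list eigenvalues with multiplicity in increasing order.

-2, -2, -1

Characteristic polynomial: p(s) = s^3 + 5s^2 + 8s + 4 = (s + 1)(s + 2)^2.
Roots (with multiplicity): -2, -2, -1.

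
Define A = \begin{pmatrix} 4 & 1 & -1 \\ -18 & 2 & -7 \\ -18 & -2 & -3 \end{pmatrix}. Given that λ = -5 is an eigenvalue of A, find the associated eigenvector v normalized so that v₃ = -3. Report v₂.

A + 5I = [[9, 1, -1], [-18, 7, -7], [-18, -2, 2]].
Solving (A + 5I)v = 0 gives the eigenspace spanned by (0, -3, -3).
With v₃ = -3, v = (0, -3, -3), so v₂ = -3.

-3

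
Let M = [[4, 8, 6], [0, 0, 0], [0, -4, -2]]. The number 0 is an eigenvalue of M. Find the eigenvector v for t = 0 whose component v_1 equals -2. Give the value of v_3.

4

M = [[4, 8, 6], [0, 0, 0], [0, -4, -2]].
Solving (M)v = 0 gives the eigenspace spanned by (-2, -2, 4).
With v_1 = -2, v = (-2, -2, 4), so v_3 = 4.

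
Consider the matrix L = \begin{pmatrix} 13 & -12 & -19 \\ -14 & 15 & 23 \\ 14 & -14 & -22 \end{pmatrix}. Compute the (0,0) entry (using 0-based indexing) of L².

Characteristic polynomial: μ^3 - 6μ^2 - μ + 6 = (μ - 6)(μ - 1)(μ + 1), so the eigenvalues are -1, 1, 6.
μ=-1: eigenvector (1, -2, 2).
μ=6: eigenvector (-1, 1, -1).
μ=1: eigenvector (1, 1, 0).
P = [[1, -1, 1], [-2, 1, 1], [2, -1, 0]], D = diag(-1, 6, 1), P⁻¹ = [[-1, 1, 2], [-2, 2, 3], [0, 1, 1]].
L² = P·diag(1, 36, 1)·P⁻¹ = [[71, -70, -105], [-70, 71, 105], [70, -70, -104]].
The requested entry is 71.

71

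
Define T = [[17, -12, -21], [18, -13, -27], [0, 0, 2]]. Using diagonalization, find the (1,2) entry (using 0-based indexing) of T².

Characteristic polynomial: λ^3 - 6λ^2 + 3λ + 10 = (λ - 5)(λ - 2)(λ + 1), so the eigenvalues are -1, 2, 5.
λ=5: eigenvector (1, 1, 0).
λ=-1: eigenvector (2, 3, 0).
λ=2: eigenvector (-1, -3, 1).
P = [[1, 2, -1], [1, 3, -3], [0, 0, 1]], D = diag(5, -1, 2), P⁻¹ = [[3, -2, -3], [-1, 1, 2], [0, 0, 1]].
T² = P·diag(25, 1, 4)·P⁻¹ = [[73, -48, -75], [72, -47, -81], [0, 0, 4]].
The requested entry is -81.

-81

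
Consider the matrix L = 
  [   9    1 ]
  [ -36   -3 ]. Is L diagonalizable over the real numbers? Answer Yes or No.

Characteristic polynomial: p(t) = t^2 - 6t + 9 = (t - 3)^2.
t = 3 has algebraic multiplicity 2; rank(L − 3I) = 1, so geometric multiplicity = 1.
Geometric multiplicity < algebraic multiplicity, so L is not diagonalizable.

No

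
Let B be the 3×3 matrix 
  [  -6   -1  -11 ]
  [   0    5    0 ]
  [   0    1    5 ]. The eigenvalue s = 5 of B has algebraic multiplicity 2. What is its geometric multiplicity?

B − 5I = [[-11, -1, -11], [0, 0, 0], [0, 1, 0]].
This matrix has rank 2, so its null space has dimension 3 − 2 = 1.

1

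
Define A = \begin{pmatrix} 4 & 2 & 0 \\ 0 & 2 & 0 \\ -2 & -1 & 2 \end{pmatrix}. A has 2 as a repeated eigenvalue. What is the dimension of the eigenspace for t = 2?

1

A − 2I = [[2, 2, 0], [0, 0, 0], [-2, -1, 0]].
This matrix has rank 2, so its null space has dimension 3 − 2 = 1.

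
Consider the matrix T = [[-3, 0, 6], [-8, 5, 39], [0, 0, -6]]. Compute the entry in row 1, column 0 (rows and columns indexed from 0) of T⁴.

Characteristic polynomial: r^3 + 4r^2 - 27r - 90 = (r - 5)(r + 3)(r + 6), so the eigenvalues are -6, -3, 5.
r=5: eigenvector (0, 1, 0).
r=-3: eigenvector (1, 1, 0).
r=-6: eigenvector (-2, -5, 1).
P = [[0, 1, -2], [1, 1, -5], [0, 0, 1]], D = diag(5, -3, -6), P⁻¹ = [[-1, 1, 3], [1, 0, 2], [0, 0, 1]].
T⁴ = P·diag(625, 81, 1296)·P⁻¹ = [[81, 0, -2430], [-544, 625, -4443], [0, 0, 1296]].
The requested entry is -544.

-544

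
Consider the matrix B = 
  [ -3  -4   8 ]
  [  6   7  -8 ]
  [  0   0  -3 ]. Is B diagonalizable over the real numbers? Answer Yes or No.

Yes

Characteristic polynomial: p(r) = r^3 - r^2 - 9r + 9 = (r - 3)(r - 1)(r + 3).
All 3 eigenvalues are distinct, so B is diagonalizable.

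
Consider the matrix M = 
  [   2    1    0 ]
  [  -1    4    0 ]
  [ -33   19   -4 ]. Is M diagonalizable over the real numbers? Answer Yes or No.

Characteristic polynomial: p(s) = s^3 - 2s^2 - 15s + 36 = (s - 3)^2(s + 4).
s = 3 has algebraic multiplicity 2; rank(M − 3I) = 2, so geometric multiplicity = 1.
Geometric multiplicity < algebraic multiplicity, so M is not diagonalizable.

No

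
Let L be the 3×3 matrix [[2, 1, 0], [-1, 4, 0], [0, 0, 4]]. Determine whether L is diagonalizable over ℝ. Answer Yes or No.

Characteristic polynomial: p(r) = r^3 - 10r^2 + 33r - 36 = (r - 4)(r - 3)^2.
r = 3 has algebraic multiplicity 2; rank(L − 3I) = 2, so geometric multiplicity = 1.
Geometric multiplicity < algebraic multiplicity, so L is not diagonalizable.

No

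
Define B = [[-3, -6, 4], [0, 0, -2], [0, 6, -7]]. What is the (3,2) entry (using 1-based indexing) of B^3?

222

Characteristic polynomial: s^3 + 10s^2 + 33s + 36 = (s + 3)^2(s + 4), so the eigenvalues are -4, -3, -3.
s=-3: eigenvector (5, -2, -3).
s=-4: eigenvector (-2, 1, 2).
s=-3: eigenvector (1, 0, 0).
P = [[5, -2, 1], [-2, 1, 0], [-3, 2, 0]], D = diag(-3, -4, -3), P⁻¹ = [[0, -2, 1], [0, -3, 2], [1, 4, -1]].
B³ = P·diag(-27, -64, -27)·P⁻¹ = [[-27, -222, 148], [0, 84, -74], [0, 222, -175]].
The requested entry is 222.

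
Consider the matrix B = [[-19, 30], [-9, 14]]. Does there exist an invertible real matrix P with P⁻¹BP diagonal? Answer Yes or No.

Characteristic polynomial: p(s) = s^2 + 5s + 4 = (s + 1)(s + 4).
All 2 eigenvalues are distinct, so B is diagonalizable.

Yes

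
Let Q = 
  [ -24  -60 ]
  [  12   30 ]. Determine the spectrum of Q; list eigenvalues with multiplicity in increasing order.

Characteristic polynomial: p(μ) = μ^2 - 6μ = μ(μ - 6).
Roots (with multiplicity): 0, 6.

0, 6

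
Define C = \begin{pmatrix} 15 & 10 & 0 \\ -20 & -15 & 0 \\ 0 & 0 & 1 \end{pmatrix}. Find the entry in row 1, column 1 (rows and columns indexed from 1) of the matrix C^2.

Characteristic polynomial: r^3 - r^2 - 25r + 25 = (r - 5)(r - 1)(r + 5), so the eigenvalues are -5, 1, 5.
r=5: eigenvector (-1, 1, 0).
r=-5: eigenvector (-1, 2, 0).
r=1: eigenvector (0, 0, 1).
P = [[-1, -1, 0], [1, 2, 0], [0, 0, 1]], D = diag(5, -5, 1), P⁻¹ = [[-2, -1, 0], [1, 1, 0], [0, 0, 1]].
C² = P·diag(25, 25, 1)·P⁻¹ = [[25, 0, 0], [0, 25, 0], [0, 0, 1]].
The requested entry is 25.

25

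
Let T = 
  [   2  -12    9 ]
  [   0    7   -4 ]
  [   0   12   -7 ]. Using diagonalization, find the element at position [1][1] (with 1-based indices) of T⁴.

16

Characteristic polynomial: μ^3 - 2μ^2 - μ + 2 = (μ - 2)(μ - 1)(μ + 1), so the eigenvalues are -1, 1, 2.
μ=2: eigenvector (1, 0, 0).
μ=1: eigenvector (3, -2, -3).
μ=-1: eigenvector (-2, 1, 2).
P = [[1, 3, -2], [0, -2, 1], [0, -3, 2]], D = diag(2, 1, -1), P⁻¹ = [[1, 0, 1], [0, -2, 1], [0, -3, 2]].
T⁴ = P·diag(16, 1, 1)·P⁻¹ = [[16, 0, 15], [0, 1, 0], [0, 0, 1]].
The requested entry is 16.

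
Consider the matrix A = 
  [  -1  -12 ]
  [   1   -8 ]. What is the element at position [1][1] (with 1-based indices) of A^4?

Characteristic polynomial: λ^2 + 9λ + 20 = (λ + 4)(λ + 5), so the eigenvalues are -5, -4.
λ=-4: eigenvector (4, 1).
λ=-5: eigenvector (3, 1).
P = [[4, 3], [1, 1]], D = diag(-4, -5), P⁻¹ = [[1, -3], [-1, 4]].
A⁴ = P·diag(256, 625)·P⁻¹ = [[-851, 4428], [-369, 1732]].
The requested entry is -851.

-851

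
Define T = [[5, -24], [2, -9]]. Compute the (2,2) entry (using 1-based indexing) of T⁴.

Characteristic polynomial: s^2 + 4s + 3 = (s + 1)(s + 3), so the eigenvalues are -3, -1.
s=-1: eigenvector (4, 1).
s=-3: eigenvector (3, 1).
P = [[4, 3], [1, 1]], D = diag(-1, -3), P⁻¹ = [[1, -3], [-1, 4]].
T⁴ = P·diag(1, 81)·P⁻¹ = [[-239, 960], [-80, 321]].
The requested entry is 321.

321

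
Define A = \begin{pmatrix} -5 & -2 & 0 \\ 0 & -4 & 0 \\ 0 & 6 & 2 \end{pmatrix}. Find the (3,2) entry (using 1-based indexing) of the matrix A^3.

72

Characteristic polynomial: t^3 + 7t^2 + 2t - 40 = (t - 2)(t + 4)(t + 5), so the eigenvalues are -5, -4, 2.
t=2: eigenvector (0, 0, 1).
t=-4: eigenvector (-2, 1, -1).
t=-5: eigenvector (1, 0, 0).
P = [[0, -2, 1], [0, 1, 0], [1, -1, 0]], D = diag(2, -4, -5), P⁻¹ = [[0, 1, 1], [0, 1, 0], [1, 2, 0]].
A³ = P·diag(8, -64, -125)·P⁻¹ = [[-125, -122, 0], [0, -64, 0], [0, 72, 8]].
The requested entry is 72.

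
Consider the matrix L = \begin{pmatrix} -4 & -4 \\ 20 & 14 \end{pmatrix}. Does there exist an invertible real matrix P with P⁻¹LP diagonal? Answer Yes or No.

Characteristic polynomial: p(μ) = μ^2 - 10μ + 24 = (μ - 6)(μ - 4).
All 2 eigenvalues are distinct, so L is diagonalizable.

Yes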